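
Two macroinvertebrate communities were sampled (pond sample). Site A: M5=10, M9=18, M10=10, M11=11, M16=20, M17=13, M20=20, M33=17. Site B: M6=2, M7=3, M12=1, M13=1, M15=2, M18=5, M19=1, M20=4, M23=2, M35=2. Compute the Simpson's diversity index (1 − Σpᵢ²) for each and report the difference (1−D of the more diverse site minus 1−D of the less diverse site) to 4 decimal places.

Site A: N=119, proportions 0.084034, 0.151261, 0.084034, 0.092437, 0.168067, 0.109244, 0.168067, 0.142857, giving 1−D = 0.865617 (working shown to 6 dp, full precision carried).
Site B: N=23, proportions 0.086957, 0.130435, 0.043478, 0.043478, 0.086957, 0.217391, 0.043478, 0.173913, 0.086957, 0.086957, giving 1−D = 0.869565.
Difference = |0.865617 − 0.869565| = 0.003948, i.e. 0.0039 to 4 decimal places.

0.0039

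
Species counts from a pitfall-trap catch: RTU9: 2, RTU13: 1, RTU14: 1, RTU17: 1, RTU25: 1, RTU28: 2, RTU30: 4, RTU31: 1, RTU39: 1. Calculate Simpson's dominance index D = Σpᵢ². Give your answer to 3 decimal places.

Total N = 2+1+1+1+1+2+4+1+1 = 14, so the proportions are 0.14286, 0.07143, 0.07143, 0.07143, 0.07143, 0.14286, 0.28571, 0.07143, 0.07143 (working shown to 5 dp, full precision carried).
D = 0.14286² + 0.07143² + 0.07143² + 0.07143² + 0.07143² + 0.14286² + 0.28571² + 0.07143² + 0.07143² = 0.02041 + 0.00510 + 0.00510 + 0.00510 + 0.00510 + 0.02041 + 0.08163 + 0.00510 + 0.00510 = 0.15306.
To 3 decimal places, D = 0.153.

0.153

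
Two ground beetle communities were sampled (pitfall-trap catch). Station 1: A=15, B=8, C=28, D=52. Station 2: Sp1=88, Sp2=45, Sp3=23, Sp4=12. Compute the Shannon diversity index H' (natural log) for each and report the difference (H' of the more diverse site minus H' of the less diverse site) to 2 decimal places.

Station 1: N=103, proportions 0.1456, 0.0777, 0.2718, 0.5049, giving H' = 1.1782 (working shown to 4 dp, full precision carried).
Station 2: N=168, proportions 0.5238, 0.2679, 0.1369, 0.0714, giving H' = 1.1523.
Difference = |1.1782 − 1.1523| = 0.0259, i.e. 0.03 to 2 decimal places.

0.03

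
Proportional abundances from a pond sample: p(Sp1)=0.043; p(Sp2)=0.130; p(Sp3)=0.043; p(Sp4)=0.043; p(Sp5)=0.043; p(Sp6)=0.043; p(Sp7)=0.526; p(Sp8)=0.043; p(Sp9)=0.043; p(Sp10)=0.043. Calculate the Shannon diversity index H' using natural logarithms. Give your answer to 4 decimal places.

1.6856

Each pᵢ ln pᵢ term (working shown to 6 dp, full precision carried): 0.043×(-3.146555)=-0.135302, 0.13×(-2.040221)=-0.265229, 0.043×(-3.146555)=-0.135302, 0.043×(-3.146555)=-0.135302, 0.043×(-3.146555)=-0.135302, 0.043×(-3.146555)=-0.135302, 0.526×(-0.642454)=-0.337931, 0.043×(-3.146555)=-0.135302, 0.043×(-3.146555)=-0.135302, 0.043×(-3.146555)=-0.135302.
Sum = -1.685575, so H' = 1.6856.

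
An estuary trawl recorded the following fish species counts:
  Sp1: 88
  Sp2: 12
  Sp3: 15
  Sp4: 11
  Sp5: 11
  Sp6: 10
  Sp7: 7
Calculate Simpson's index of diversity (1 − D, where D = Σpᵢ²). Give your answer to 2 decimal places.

0.64

Total N = 88+12+15+11+11+10+7 = 154, so the proportions are 0.5714, 0.0779, 0.0974, 0.0714, 0.0714, 0.0649, 0.0455 (working shown to 4 dp, full precision carried).
D = 0.5714² + 0.0779² + 0.0974² + 0.0714² + 0.0714² + 0.0649² + 0.0455² = 0.3265 + 0.0061 + 0.0095 + 0.0051 + 0.0051 + 0.0042 + 0.0021 = 0.3586.
So 1 − D = 0.6414, i.e. 0.64 to 2 decimal places.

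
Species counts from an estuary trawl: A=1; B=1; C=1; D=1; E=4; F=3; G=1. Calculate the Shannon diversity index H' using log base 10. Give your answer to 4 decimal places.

Total N = 1+1+1+1+4+3+1 = 12, so the proportions are 0.083333, 0.083333, 0.083333, 0.083333, 0.333333, 0.25, 0.083333 (working shown to 6 dp, full precision carried).
Each pᵢ log₁₀ pᵢ term: 0.083333×(-1.079181)=-0.089932, 0.083333×(-1.079181)=-0.089932, 0.083333×(-1.079181)=-0.089932, 0.083333×(-1.079181)=-0.089932, 0.333333×(-0.477121)=-0.159040, 0.25×(-0.602060)=-0.150515, 0.083333×(-1.079181)=-0.089932.
Sum = -0.759214, so H' = 0.7592.

0.7592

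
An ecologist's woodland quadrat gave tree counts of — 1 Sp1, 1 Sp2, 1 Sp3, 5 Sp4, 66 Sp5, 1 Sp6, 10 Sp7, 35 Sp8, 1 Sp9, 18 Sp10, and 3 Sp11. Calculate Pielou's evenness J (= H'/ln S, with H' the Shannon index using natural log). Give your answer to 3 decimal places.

Total N = 1+1+1+5+66+1+10+35+1+18+3 = 142, so the proportions are 0.00704, 0.00704, 0.00704, 0.03521, 0.46479, 0.00704, 0.07042, 0.24648, 0.00704, 0.12676, 0.02113 (working shown to 5 dp, full precision carried).
H' = −Σ pᵢ ln pᵢ = −((-0.03490) + (-0.03490) + (-0.03490) + (-0.11783) + (-0.35611) + (-0.03490) + (-0.18685) + (-0.34519) + (-0.03490) + (-0.26182) + (-0.08149)) = 1.52379.
With S = 11 species, ln S = 2.39790, so J = 1.52379/2.39790 = 0.63547, i.e. 0.635 to 3 decimal places.

0.635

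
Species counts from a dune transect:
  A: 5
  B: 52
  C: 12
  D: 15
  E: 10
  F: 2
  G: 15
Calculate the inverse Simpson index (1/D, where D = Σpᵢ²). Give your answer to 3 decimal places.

Total N = 5+52+12+15+10+2+15 = 111, so the proportions are 0.045045, 0.4684685, 0.1081081, 0.1351351, 0.0900901, 0.018018, 0.1351351 (working shown to 7 dp, full precision carried).
D = 0.045045² + 0.4684685² + 0.1081081² + 0.1351351² + 0.0900901² + 0.018018² + 0.1351351² = 0.0020291 + 0.2194627 + 0.0116874 + 0.0182615 + 0.0081162 + 0.0003246 + 0.0182615 = 0.2781430.
So 1/D = 3.59527, i.e. 3.595 to 3 decimal places.

3.595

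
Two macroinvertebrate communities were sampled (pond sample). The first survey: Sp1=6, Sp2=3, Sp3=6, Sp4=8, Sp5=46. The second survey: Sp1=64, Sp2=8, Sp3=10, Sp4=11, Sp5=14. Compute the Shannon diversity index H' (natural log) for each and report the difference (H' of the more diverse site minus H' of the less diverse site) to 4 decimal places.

0.1416

The first survey: N=69, proportions 0.086957, 0.043478, 0.086957, 0.115942, 0.666667, giving H' = 1.081208 (working shown to 6 dp, full precision carried).
The second survey: N=107, proportions 0.598131, 0.074766, 0.093458, 0.102804, 0.130841, giving H' = 1.222796.
Difference = |1.081208 − 1.222796| = 0.141588, i.e. 0.1416 to 4 decimal places.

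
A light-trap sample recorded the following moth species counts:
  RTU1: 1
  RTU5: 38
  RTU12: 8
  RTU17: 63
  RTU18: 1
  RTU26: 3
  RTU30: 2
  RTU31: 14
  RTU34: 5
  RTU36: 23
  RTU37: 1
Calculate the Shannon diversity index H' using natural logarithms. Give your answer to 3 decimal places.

Total N = 1+38+8+63+1+3+2+14+5+23+1 = 159, so the proportions are 0.00629, 0.23899, 0.05031, 0.39623, 0.00629, 0.01887, 0.01258, 0.08805, 0.03145, 0.14465, 0.00629 (working shown to 5 dp, full precision carried).
Each pᵢ ln pᵢ term: 0.00629×(-5.06890)=-0.03188, 0.23899×(-1.43132)=-0.34208, 0.05031×(-2.98946)=-0.15041, 0.39623×(-0.92577)=-0.36681, 0.00629×(-5.06890)=-0.03188, 0.01887×(-3.97029)=-0.07491, 0.01258×(-4.37576)=-0.05504, 0.08805×(-2.42985)=-0.21395, 0.03145×(-3.45947)=-0.10879, 0.14465×(-1.93341)=-0.27968, 0.00629×(-5.06890)=-0.03188.
Sum = -1.68731, so H' = 1.687.

1.687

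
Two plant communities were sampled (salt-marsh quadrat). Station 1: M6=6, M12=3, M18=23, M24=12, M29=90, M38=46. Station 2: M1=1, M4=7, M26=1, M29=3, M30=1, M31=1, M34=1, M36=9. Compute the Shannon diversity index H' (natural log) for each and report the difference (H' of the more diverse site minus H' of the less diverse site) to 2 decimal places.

Station 1: N=180, proportions 0.0333, 0.0167, 0.1278, 0.0667, 0.5, 0.2556, giving H' = 1.3203 (working shown to 4 dp, full precision carried).
Station 2: N=24, proportions 0.0417, 0.2917, 0.0417, 0.125, 0.0417, 0.0417, 0.0417, 0.375, giving H' = 1.6492.
Difference = |1.3203 − 1.6492| = 0.3289, i.e. 0.33 to 2 decimal places.

0.33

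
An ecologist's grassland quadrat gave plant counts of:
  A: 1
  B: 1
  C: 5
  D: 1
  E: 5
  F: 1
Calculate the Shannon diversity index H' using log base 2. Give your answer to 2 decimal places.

Total N = 1+1+5+1+5+1 = 14, so the proportions are 0.0714, 0.0714, 0.3571, 0.0714, 0.3571, 0.0714 (working shown to 4 dp, full precision carried).
Each pᵢ log₂ pᵢ term: 0.0714×(-3.8074)=-0.2720, 0.0714×(-3.8074)=-0.2720, 0.3571×(-1.4854)=-0.5305, 0.0714×(-3.8074)=-0.2720, 0.3571×(-1.4854)=-0.5305, 0.0714×(-3.8074)=-0.2720.
Sum = -2.1488, so H' = 2.15.

2.15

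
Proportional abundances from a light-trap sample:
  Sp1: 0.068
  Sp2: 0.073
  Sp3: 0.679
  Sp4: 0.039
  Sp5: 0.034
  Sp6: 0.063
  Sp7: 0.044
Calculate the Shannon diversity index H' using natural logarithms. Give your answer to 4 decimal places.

1.1898

Each pᵢ ln pᵢ term (working shown to 6 dp, full precision carried): 0.068×(-2.688248)=-0.182801, 0.073×(-2.617296)=-0.191063, 0.679×(-0.387134)=-0.262864, 0.039×(-3.244194)=-0.126524, 0.034×(-3.381395)=-0.114967, 0.063×(-2.764621)=-0.174171, 0.044×(-3.123566)=-0.137437.
Sum = -1.189826, so H' = 1.1898.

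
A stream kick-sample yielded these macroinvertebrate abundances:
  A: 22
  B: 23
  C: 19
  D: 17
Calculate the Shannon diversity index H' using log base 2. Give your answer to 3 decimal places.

Total N = 22+23+19+17 = 81, so the proportions are 0.2716, 0.28395, 0.23457, 0.20988 (working shown to 5 dp, full precision carried).
Each pᵢ log₂ pᵢ term: 0.2716×(-1.88042)=-0.51073, 0.28395×(-1.81629)=-0.51574, 0.23457×(-2.09192)=-0.49070, 0.20988×(-2.25239)=-0.47272.
Sum = -1.98989, so H' = 1.990.

1.990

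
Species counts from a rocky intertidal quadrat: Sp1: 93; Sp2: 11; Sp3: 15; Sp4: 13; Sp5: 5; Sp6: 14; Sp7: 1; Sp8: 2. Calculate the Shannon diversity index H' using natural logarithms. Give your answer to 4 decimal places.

1.3470

Total N = 93+11+15+13+5+14+1+2 = 154, so the proportions are 0.603896, 0.071429, 0.097403, 0.084416, 0.032468, 0.090909, 0.006494, 0.012987 (working shown to 6 dp, full precision carried).
Each pᵢ ln pᵢ term: 0.603896×(-0.504353)=-0.304577, 0.071429×(-2.639057)=-0.188504, 0.097403×(-2.328902)=-0.226841, 0.084416×(-2.472003)=-0.208676, 0.032468×(-3.427515)=-0.111283, 0.090909×(-2.397895)=-0.217990, 0.006494×(-5.036953)=-0.032707, 0.012987×(-4.343805)=-0.056413.
Sum = -1.346992, so H' = 1.3470.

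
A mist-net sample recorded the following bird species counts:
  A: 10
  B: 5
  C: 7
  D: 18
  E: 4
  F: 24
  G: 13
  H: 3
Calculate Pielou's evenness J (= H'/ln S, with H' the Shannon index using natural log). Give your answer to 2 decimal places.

0.90

Total N = 10+5+7+18+4+24+13+3 = 84, so the proportions are 0.119, 0.0595, 0.0833, 0.2143, 0.0476, 0.2857, 0.1548, 0.0357 (working shown to 4 dp, full precision carried).
H' = −Σ pᵢ ln pᵢ = −((-0.2534) + (-0.1679) + (-0.2071) + (-0.3301) + (-0.1450) + (-0.3579) + (-0.2888) + (-0.1190)) = 1.8692.
With S = 8 species, ln S = 2.0794, so J = 1.8692/2.0794 = 0.8989, i.e. 0.90 to 2 decimal places.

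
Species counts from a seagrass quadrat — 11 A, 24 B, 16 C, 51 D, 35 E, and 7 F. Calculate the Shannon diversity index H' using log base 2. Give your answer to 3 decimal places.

2.305

Total N = 11+24+16+51+35+7 = 144, so the proportions are 0.07639, 0.16667, 0.11111, 0.35417, 0.24306, 0.04861 (working shown to 5 dp, full precision carried).
Each pᵢ log₂ pᵢ term: 0.07639×(-3.71049)=-0.28344, 0.16667×(-2.58496)=-0.43083, 0.11111×(-3.16993)=-0.35221, 0.35417×(-1.49750)=-0.53036, 0.24306×(-2.04064)=-0.49599, 0.04861×(-4.36257)=-0.21207.
Sum = -2.30490, so H' = 2.305.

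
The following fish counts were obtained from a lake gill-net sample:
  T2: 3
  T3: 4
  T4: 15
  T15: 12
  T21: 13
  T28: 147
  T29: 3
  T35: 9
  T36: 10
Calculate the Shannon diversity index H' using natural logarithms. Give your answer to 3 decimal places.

1.244

Total N = 3+4+15+12+13+147+3+9+10 = 216, so the proportions are 0.01389, 0.01852, 0.06944, 0.05556, 0.06019, 0.68056, 0.01389, 0.04167, 0.0463 (working shown to 5 dp, full precision carried).
Each pᵢ ln pᵢ term: 0.01389×(-4.27667)=-0.05940, 0.01852×(-3.98898)=-0.07387, 0.06944×(-2.66723)=-0.18522, 0.05556×(-2.89037)=-0.16058, 0.06019×(-2.81033)=-0.16914, 0.68056×(-0.38485)=-0.26191, 0.01389×(-4.27667)=-0.05940, 0.04167×(-3.17805)=-0.13242, 0.0463×(-3.07269)=-0.14225.
Sum = -1.24419, so H' = 1.244.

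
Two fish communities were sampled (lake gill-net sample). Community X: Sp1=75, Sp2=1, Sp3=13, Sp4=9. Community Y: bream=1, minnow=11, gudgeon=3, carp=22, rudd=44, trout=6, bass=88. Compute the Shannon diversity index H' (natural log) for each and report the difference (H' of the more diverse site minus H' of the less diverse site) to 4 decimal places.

0.6036

Community X: N=98, proportions 0.765306, 0.010204, 0.132653, 0.091837, giving H' = 0.738733 (working shown to 6 dp, full precision carried).
Community Y: N=175, proportions 0.005714, 0.062857, 0.017143, 0.125714, 0.251429, 0.034286, 0.502857, giving H' = 1.342294.
Difference = |0.738733 − 1.342294| = 0.603561, i.e. 0.6036 to 4 decimal places.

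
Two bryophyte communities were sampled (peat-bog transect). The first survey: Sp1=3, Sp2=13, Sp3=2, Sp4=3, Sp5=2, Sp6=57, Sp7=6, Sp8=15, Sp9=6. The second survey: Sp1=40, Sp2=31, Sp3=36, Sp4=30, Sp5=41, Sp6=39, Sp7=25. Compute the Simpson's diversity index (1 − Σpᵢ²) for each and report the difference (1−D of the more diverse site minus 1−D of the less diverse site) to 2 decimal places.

0.18

The first survey: N=107, proportions 0.028, 0.1215, 0.0187, 0.028, 0.0187, 0.5327, 0.0561, 0.1402, 0.0561, giving 1−D = 0.6732 (working shown to 4 dp, full precision carried).
The second survey: N=242, proportions 0.1653, 0.1281, 0.1488, 0.124, 0.1694, 0.1612, 0.1033, giving 1−D = 0.8534.
Difference = |0.6732 − 0.8534| = 0.1802, i.e. 0.18 to 2 decimal places.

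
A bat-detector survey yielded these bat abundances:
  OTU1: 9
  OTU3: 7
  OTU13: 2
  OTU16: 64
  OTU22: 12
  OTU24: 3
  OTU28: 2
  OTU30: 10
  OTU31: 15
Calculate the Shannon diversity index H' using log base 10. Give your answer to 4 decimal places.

Total N = 9+7+2+64+12+3+2+10+15 = 124, so the proportions are 0.072581, 0.056452, 0.016129, 0.516129, 0.096774, 0.024194, 0.016129, 0.080645, 0.120968 (working shown to 6 dp, full precision carried).
Each pᵢ log₁₀ pᵢ term: 0.072581×(-1.139179)=-0.082682, 0.056452×(-1.248324)=-0.070470, 0.016129×(-1.792392)=-0.028910, 0.516129×(-0.287242)=-0.148254, 0.096774×(-1.014240)=-0.098152, 0.024194×(-1.616300)=-0.039104, 0.016129×(-1.792392)=-0.028910, 0.080645×(-1.093422)=-0.088179, 0.120968×(-0.917330)=-0.110967.
Sum = -0.695628, so H' = 0.6956.

0.6956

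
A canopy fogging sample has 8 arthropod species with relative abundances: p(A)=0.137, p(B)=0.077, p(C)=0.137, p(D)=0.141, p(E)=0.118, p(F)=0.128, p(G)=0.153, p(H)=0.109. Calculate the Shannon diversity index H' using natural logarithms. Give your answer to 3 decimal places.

2.062

Each pᵢ ln pᵢ term (working shown to 5 dp, full precision carried): 0.137×(-1.98777)=-0.27233, 0.077×(-2.56395)=-0.19742, 0.137×(-1.98777)=-0.27233, 0.141×(-1.95900)=-0.27622, 0.118×(-2.13707)=-0.25217, 0.128×(-2.05573)=-0.26313, 0.153×(-1.87732)=-0.28723, 0.109×(-2.21641)=-0.24159.
Sum = -2.06242, so H' = 2.062.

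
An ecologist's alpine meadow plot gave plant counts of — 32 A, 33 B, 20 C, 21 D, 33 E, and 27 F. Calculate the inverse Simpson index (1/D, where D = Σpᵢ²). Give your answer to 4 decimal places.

5.7745

Total N = 32+33+20+21+33+27 = 166, so the proportions are 0.19277108, 0.19879518, 0.12048193, 0.12650602, 0.19879518, 0.1626506 (working shown to 8 dp, full precision carried).
D = 0.19277108² + 0.19879518² + 0.12048193² + 0.12650602² + 0.19879518² + 0.1626506² = 0.03716069 + 0.03951952 + 0.01451589 + 0.01600377 + 0.03951952 + 0.02645522 = 0.17317463.
So 1/D = 5.774518, i.e. 5.7745 to 4 decimal places.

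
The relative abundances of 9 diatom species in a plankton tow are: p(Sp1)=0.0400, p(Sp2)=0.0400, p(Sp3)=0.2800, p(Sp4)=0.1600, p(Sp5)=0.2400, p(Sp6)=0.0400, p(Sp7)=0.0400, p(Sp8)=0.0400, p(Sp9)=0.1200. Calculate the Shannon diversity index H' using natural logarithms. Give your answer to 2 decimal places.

Each pᵢ ln pᵢ term (working shown to 4 dp, full precision carried): 0.04×(-3.2189)=-0.1288, 0.04×(-3.2189)=-0.1288, 0.28×(-1.2730)=-0.3564, 0.16×(-1.8326)=-0.2932, 0.24×(-1.4271)=-0.3425, 0.04×(-3.2189)=-0.1288, 0.04×(-3.2189)=-0.1288, 0.04×(-3.2189)=-0.1288, 0.12×(-2.1203)=-0.2544.
Sum = -1.8904, so H' = 1.89.

1.89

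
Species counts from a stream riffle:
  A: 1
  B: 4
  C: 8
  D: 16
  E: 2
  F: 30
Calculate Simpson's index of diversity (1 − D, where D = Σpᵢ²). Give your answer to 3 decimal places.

0.666

Total N = 1+4+8+16+2+30 = 61, so the proportions are 0.01639, 0.06557, 0.13115, 0.2623, 0.03279, 0.4918 (working shown to 5 dp, full precision carried).
D = 0.01639² + 0.06557² + 0.13115² + 0.2623² + 0.03279² + 0.4918² = 0.00027 + 0.00430 + 0.01720 + 0.06880 + 0.00107 + 0.24187 = 0.33351.
So 1 − D = 0.66649, i.e. 0.666 to 3 decimal places.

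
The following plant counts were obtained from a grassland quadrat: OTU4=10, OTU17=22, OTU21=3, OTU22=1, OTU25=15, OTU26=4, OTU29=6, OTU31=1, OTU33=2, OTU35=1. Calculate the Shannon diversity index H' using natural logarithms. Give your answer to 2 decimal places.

1.83

Total N = 10+22+3+1+15+4+6+1+2+1 = 65, so the proportions are 0.1538, 0.3385, 0.0462, 0.0154, 0.2308, 0.0615, 0.0923, 0.0154, 0.0308, 0.0154 (working shown to 4 dp, full precision carried).
Each pᵢ ln pᵢ term: 0.1538×(-1.8718)=-0.2880, 0.3385×(-1.0833)=-0.3667, 0.0462×(-3.0758)=-0.1420, 0.0154×(-4.1744)=-0.0642, 0.2308×(-1.4663)=-0.3384, 0.0615×(-2.7881)=-0.1716, 0.0923×(-2.3826)=-0.2199, 0.0154×(-4.1744)=-0.0642, 0.0308×(-3.4812)=-0.1071, 0.0154×(-4.1744)=-0.0642.
Sum = -1.8263, so H' = 1.83.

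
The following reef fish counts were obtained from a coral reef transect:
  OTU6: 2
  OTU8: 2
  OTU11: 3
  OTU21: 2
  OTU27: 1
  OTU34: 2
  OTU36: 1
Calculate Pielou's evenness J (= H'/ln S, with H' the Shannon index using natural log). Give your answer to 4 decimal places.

0.9686

Total N = 2+2+3+2+1+2+1 = 13, so the proportions are 0.153846, 0.153846, 0.230769, 0.153846, 0.076923, 0.153846, 0.076923 (working shown to 6 dp, full precision carried).
H' = −Σ pᵢ ln pᵢ = −((-0.287970) + (-0.287970) + (-0.338385) + (-0.287970) + (-0.197304) + (-0.287970) + (-0.197304)) = 1.884871.
With S = 7 species, ln S = 1.945910, so J = 1.884871/1.945910 = 0.968632, i.e. 0.9686 to 4 decimal places.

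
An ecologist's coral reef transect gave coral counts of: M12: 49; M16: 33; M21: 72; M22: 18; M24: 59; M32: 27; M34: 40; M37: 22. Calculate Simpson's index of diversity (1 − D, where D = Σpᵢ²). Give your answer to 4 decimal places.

Total N = 49+33+72+18+59+27+40+22 = 320, so the proportions are 0.153125, 0.103125, 0.225, 0.05625, 0.184375, 0.084375, 0.125, 0.06875 (working shown to 6 dp, full precision carried).
D = 0.153125² + 0.103125² + 0.225² + 0.05625² + 0.184375² + 0.084375² + 0.125² + 0.06875² = 0.023447 + 0.010635 + 0.050625 + 0.003164 + 0.033994 + 0.007119 + 0.015625 + 0.004727 = 0.149336.
So 1 − D = 0.850664, i.e. 0.8507 to 4 decimal places.

0.8507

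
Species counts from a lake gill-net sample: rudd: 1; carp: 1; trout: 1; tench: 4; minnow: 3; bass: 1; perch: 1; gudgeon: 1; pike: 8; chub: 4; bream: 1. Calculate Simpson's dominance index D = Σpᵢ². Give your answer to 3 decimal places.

Total N = 1+1+1+4+3+1+1+1+8+4+1 = 26, so the proportions are 0.03846, 0.03846, 0.03846, 0.15385, 0.11538, 0.03846, 0.03846, 0.03846, 0.30769, 0.15385, 0.03846 (working shown to 5 dp, full precision carried).
D = 0.03846² + 0.03846² + 0.03846² + 0.15385² + 0.11538² + 0.03846² + 0.03846² + 0.03846² + 0.30769² + 0.15385² + 0.03846² = 0.00148 + 0.00148 + 0.00148 + 0.02367 + 0.01331 + 0.00148 + 0.00148 + 0.00148 + 0.09467 + 0.02367 + 0.00148 = 0.16568.
To 3 decimal places, D = 0.166.

0.166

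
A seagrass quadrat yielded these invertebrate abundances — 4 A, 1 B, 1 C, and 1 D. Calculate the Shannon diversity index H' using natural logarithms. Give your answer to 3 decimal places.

Total N = 4+1+1+1 = 7, so the proportions are 0.57143, 0.14286, 0.14286, 0.14286 (working shown to 5 dp, full precision carried).
Each pᵢ ln pᵢ term: 0.57143×(-0.55962)=-0.31978, 0.14286×(-1.94591)=-0.27799, 0.14286×(-1.94591)=-0.27799, 0.14286×(-1.94591)=-0.27799.
Sum = -1.15374, so H' = 1.154.

1.154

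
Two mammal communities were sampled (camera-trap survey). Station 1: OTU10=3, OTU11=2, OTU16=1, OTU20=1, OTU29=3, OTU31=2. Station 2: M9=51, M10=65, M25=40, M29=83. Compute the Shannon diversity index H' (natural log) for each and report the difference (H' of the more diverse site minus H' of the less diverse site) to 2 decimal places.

0.35

Station 1: N=12, proportions 0.25, 0.1667, 0.0833, 0.0833, 0.25, 0.1667, giving H' = 1.7046 (working shown to 4 dp, full precision carried).
Station 2: N=239, proportions 0.2134, 0.272, 0.1674, 0.3473, giving H' = 1.3502.
Difference = |1.7046 − 1.3502| = 0.3544, i.e. 0.35 to 2 decimal places.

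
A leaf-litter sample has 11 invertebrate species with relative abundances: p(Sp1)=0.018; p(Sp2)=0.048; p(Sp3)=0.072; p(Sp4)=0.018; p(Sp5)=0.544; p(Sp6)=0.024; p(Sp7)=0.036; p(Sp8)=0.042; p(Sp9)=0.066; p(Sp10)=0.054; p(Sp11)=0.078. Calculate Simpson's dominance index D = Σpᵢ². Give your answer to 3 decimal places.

0.321

D = 0.018² + 0.048² + 0.072² + 0.018² + 0.544² + 0.024² + 0.036² + 0.042² + 0.066² + 0.054² + 0.078² = 0.00032 + 0.00230 + 0.00518 + 0.00032 + 0.29594 + 0.00058 + 0.00130 + 0.00176 + 0.00436 + 0.00292 + 0.00608 = 0.32106 (working shown to 5 dp, full precision carried).
To 3 decimal places, D = 0.321.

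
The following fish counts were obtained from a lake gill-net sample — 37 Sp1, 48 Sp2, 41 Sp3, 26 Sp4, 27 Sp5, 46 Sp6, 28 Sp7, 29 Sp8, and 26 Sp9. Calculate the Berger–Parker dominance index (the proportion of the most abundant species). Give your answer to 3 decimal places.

0.156

Total N = 37+48+41+26+27+46+28+29+26 = 308, so the proportions are 0.12013, 0.15584, 0.13312, 0.08442, 0.08766, 0.14935, 0.09091, 0.09416, 0.08442 (working shown to 5 dp, full precision carried).
The largest proportion is 0.15584, i.e. d = 0.156 to 3 decimal places.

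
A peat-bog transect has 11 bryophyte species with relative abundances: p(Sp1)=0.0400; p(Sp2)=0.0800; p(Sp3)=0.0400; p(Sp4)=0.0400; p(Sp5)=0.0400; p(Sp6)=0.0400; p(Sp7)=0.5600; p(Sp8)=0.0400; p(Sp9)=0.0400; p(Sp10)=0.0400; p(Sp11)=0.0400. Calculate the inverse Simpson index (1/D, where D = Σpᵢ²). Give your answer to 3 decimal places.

D = 0.04² + 0.08² + 0.04² + 0.04² + 0.04² + 0.04² + 0.56² + 0.04² + 0.04² + 0.04² + 0.04² = 0.001600 + 0.006400 + 0.001600 + 0.001600 + 0.001600 + 0.001600 + 0.313600 + 0.001600 + 0.001600 + 0.001600 + 0.001600 = 0.334400 (working shown to 6 dp, full precision carried).
So 1/D = 2.99043, i.e. 2.990 to 3 decimal places.

2.990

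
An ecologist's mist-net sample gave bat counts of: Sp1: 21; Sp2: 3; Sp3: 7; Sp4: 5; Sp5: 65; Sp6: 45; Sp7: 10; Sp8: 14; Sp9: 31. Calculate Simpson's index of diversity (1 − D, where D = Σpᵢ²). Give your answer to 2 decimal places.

Total N = 21+3+7+5+65+45+10+14+31 = 201, so the proportions are 0.1045, 0.0149, 0.0348, 0.0249, 0.3234, 0.2239, 0.0498, 0.0697, 0.1542 (working shown to 4 dp, full precision carried).
D = 0.1045² + 0.0149² + 0.0348² + 0.0249² + 0.3234² + 0.2239² + 0.0498² + 0.0697² + 0.1542² = 0.0109 + 0.0002 + 0.0012 + 0.0006 + 0.1046 + 0.0501 + 0.0025 + 0.0049 + 0.0238 = 0.1988.
So 1 − D = 0.8012, i.e. 0.80 to 2 decimal places.

0.80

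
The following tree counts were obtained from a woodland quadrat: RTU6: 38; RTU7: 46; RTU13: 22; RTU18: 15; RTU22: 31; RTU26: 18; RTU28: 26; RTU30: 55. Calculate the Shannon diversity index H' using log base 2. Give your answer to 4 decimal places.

Total N = 38+46+22+15+31+18+26+55 = 251, so the proportions are 0.151394, 0.183267, 0.087649, 0.059761, 0.123506, 0.071713, 0.103586, 0.219124 (working shown to 6 dp, full precision carried).
Each pᵢ log₂ pᵢ term: 0.151394×(-2.723616)=-0.412340, 0.183267×(-2.447982)=-0.448634, 0.087649×(-3.512112)=-0.307835, 0.059761×(-4.064653)=-0.242908, 0.123506×(-3.017347)=-0.372660, 0.071713×(-3.801619)=-0.272626, 0.103586×(-3.271104)=-0.338839, 0.219124×(-2.190184)=-0.479921.
Sum = -2.875763, so H' = 2.8758.

2.8758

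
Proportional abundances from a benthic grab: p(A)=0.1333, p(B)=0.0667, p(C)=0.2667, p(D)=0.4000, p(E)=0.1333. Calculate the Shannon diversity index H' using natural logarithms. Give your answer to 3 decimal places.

1.437

Each pᵢ ln pᵢ term (working shown to 5 dp, full precision carried): 0.1333×(-2.01515)=-0.26862, 0.0667×(-2.70755)=-0.18059, 0.2667×(-1.32163)=-0.35248, 0.4×(-0.91629)=-0.36652, 0.1333×(-2.01515)=-0.26862.
Sum = -1.43683, so H' = 1.437.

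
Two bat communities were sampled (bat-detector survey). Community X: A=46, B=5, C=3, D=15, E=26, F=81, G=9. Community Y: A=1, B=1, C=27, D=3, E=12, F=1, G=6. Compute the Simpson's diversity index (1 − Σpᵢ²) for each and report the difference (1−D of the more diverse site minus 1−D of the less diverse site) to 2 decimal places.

Community X: N=185, proportions 0.2486, 0.027, 0.0162, 0.0811, 0.1405, 0.4378, 0.0486, giving 1−D = 0.7168 (working shown to 4 dp, full precision carried).
Community Y: N=51, proportions 0.0196, 0.0196, 0.5294, 0.0588, 0.2353, 0.0196, 0.1176, giving 1−D = 0.6459.
Difference = |0.7168 − 0.6459| = 0.0709, i.e. 0.07 to 2 decimal places.

0.07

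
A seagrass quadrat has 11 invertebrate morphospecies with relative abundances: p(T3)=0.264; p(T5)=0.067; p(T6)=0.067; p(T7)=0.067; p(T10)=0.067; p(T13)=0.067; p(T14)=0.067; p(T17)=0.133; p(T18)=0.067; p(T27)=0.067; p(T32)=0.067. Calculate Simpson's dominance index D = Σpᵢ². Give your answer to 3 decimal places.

D = 0.264² + 0.067² + 0.067² + 0.067² + 0.067² + 0.067² + 0.067² + 0.133² + 0.067² + 0.067² + 0.067² = 0.06970 + 0.00449 + 0.00449 + 0.00449 + 0.00449 + 0.00449 + 0.00449 + 0.01769 + 0.00449 + 0.00449 + 0.00449 = 0.12779 (working shown to 5 dp, full precision carried).
To 3 decimal places, D = 0.128.

0.128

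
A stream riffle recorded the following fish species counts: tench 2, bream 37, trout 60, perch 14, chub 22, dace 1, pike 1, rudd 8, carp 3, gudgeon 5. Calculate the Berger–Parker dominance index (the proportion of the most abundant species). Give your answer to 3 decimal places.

Total N = 2+37+60+14+22+1+1+8+3+5 = 153, so the proportions are 0.01307, 0.24183, 0.39216, 0.0915, 0.14379, 0.00654, 0.00654, 0.05229, 0.01961, 0.03268 (working shown to 5 dp, full precision carried).
The largest proportion is 0.39216, i.e. d = 0.392 to 3 decimal places.

0.392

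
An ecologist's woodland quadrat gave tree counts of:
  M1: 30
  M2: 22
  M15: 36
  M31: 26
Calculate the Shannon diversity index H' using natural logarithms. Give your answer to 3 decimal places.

1.370

Total N = 30+22+36+26 = 114, so the proportions are 0.26316, 0.19298, 0.31579, 0.22807 (working shown to 5 dp, full precision carried).
Each pᵢ ln pᵢ term: 0.26316×(-1.33500)=-0.35132, 0.19298×(-1.64516)=-0.31749, 0.31579×(-1.15268)=-0.36400, 0.22807×(-1.47810)=-0.33711.
Sum = -1.36992, so H' = 1.370.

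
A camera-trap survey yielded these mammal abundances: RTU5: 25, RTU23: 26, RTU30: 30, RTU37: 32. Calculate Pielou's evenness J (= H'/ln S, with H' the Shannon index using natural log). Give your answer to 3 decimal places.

0.996

Total N = 25+26+30+32 = 113, so the proportions are 0.22124, 0.23009, 0.26549, 0.28319 (working shown to 5 dp, full precision carried).
H' = −Σ pᵢ ln pᵢ = −((-0.33374) + (-0.33807) + (-0.35209) + (-0.35728)) = 1.38118.
With S = 4 species, ln S = 1.38629, so J = 1.38118/1.38629 = 0.99631, i.e. 0.996 to 3 decimal places.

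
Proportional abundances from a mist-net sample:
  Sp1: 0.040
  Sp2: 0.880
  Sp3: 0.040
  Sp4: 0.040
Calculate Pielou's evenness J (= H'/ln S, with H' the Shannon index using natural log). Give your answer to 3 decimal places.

H' = −Σ pᵢ ln pᵢ = −((-0.12876) + (-0.11249) + (-0.12876) + (-0.12876)) = 0.49876 (working shown to 5 dp, full precision carried).
With S = 4 species, ln S = 1.38629, so J = 0.49876/1.38629 = 0.35978, i.e. 0.360 to 3 decimal places.

0.360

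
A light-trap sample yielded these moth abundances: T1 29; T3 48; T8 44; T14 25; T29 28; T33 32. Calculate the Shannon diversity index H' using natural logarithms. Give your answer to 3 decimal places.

Total N = 29+48+44+25+28+32 = 206, so the proportions are 0.14078, 0.23301, 0.21359, 0.12136, 0.13592, 0.15534 (working shown to 5 dp, full precision carried).
Each pᵢ ln pᵢ term: 0.14078×(-1.96058)=-0.27600, 0.23301×(-1.45668)=-0.33942, 0.21359×(-1.54369)=-0.32972, 0.12136×(-2.10900)=-0.25595, 0.13592×(-1.99567)=-0.27126, 0.15534×(-1.86214)=-0.28926.
Sum = -1.76161, so H' = 1.762.

1.762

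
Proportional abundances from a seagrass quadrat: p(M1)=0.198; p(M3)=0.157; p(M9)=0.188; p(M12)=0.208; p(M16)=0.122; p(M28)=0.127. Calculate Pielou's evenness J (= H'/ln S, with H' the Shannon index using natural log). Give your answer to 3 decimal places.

H' = −Σ pᵢ ln pᵢ = −((-0.32066) + (-0.29069) + (-0.31421) + (-0.32661) + (-0.25666) + (-0.26207)) = 1.77089 (working shown to 5 dp, full precision carried).
With S = 6 species, ln S = 1.79176, so J = 1.77089/1.79176 = 0.98835, i.e. 0.988 to 3 decimal places.

0.988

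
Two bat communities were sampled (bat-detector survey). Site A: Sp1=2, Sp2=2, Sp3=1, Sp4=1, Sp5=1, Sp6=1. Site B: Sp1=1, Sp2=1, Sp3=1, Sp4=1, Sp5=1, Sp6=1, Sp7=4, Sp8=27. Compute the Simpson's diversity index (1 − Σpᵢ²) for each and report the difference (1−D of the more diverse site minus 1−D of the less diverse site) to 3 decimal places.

Site A: N=8, proportions 0.25, 0.25, 0.125, 0.125, 0.125, 0.125, giving 1−D = 0.81250 (working shown to 5 dp, full precision carried).
Site B: N=37, proportions 0.02703, 0.02703, 0.02703, 0.02703, 0.02703, 0.02703, 0.10811, 0.72973, giving 1−D = 0.45142.
Difference = |0.81250 − 0.45142| = 0.36108, i.e. 0.361 to 3 decimal places.

0.361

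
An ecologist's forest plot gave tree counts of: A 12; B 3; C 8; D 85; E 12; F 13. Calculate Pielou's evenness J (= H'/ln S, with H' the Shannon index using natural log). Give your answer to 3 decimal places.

0.671

Total N = 12+3+8+85+12+13 = 133, so the proportions are 0.09023, 0.02256, 0.06015, 0.6391, 0.09023, 0.09774 (working shown to 5 dp, full precision carried).
H' = −Σ pᵢ ln pᵢ = −((-0.21703) + (-0.08553) + (-0.16908) + (-0.28612) + (-0.21703) + (-0.22729)) = 1.20209.
With S = 6 species, ln S = 1.79176, so J = 1.20209/1.79176 = 0.67090, i.e. 0.671 to 3 decimal places.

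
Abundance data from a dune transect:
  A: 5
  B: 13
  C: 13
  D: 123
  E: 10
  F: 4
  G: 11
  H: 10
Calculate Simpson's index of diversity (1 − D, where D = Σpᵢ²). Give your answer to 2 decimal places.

0.56

Total N = 5+13+13+123+10+4+11+10 = 189, so the proportions are 0.0265, 0.0688, 0.0688, 0.6508, 0.0529, 0.0212, 0.0582, 0.0529 (working shown to 4 dp, full precision carried).
D = 0.0265² + 0.0688² + 0.0688² + 0.6508² + 0.0529² + 0.0212² + 0.0582² + 0.0529² = 0.0007 + 0.0047 + 0.0047 + 0.4235 + 0.0028 + 0.0004 + 0.0034 + 0.0028 = 0.4431.
So 1 − D = 0.5569, i.e. 0.56 to 2 decimal places.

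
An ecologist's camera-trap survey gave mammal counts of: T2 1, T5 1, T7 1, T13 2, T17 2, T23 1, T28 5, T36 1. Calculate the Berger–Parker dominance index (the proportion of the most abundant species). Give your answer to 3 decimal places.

Total N = 1+1+1+2+2+1+5+1 = 14, so the proportions are 0.07143, 0.07143, 0.07143, 0.14286, 0.14286, 0.07143, 0.35714, 0.07143 (working shown to 5 dp, full precision carried).
The largest proportion is 0.35714, i.e. d = 0.357 to 3 decimal places.

0.357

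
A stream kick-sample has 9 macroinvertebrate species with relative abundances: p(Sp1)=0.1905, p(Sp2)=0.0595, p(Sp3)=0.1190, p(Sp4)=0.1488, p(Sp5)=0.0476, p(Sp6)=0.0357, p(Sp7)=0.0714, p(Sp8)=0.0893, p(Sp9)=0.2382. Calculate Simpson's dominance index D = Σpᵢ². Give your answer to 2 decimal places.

D = 0.1905² + 0.0595² + 0.119² + 0.1488² + 0.0476² + 0.0357² + 0.0714² + 0.0893² + 0.2382² = 0.0363 + 0.0035 + 0.0142 + 0.0221 + 0.0023 + 0.0013 + 0.0051 + 0.0080 + 0.0567 = 0.1495 (working shown to 4 dp, full precision carried).
To 2 decimal places, D = 0.15.

0.15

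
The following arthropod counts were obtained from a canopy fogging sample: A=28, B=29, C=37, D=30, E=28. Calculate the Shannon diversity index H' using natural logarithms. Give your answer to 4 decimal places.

Total N = 28+29+37+30+28 = 152, so the proportions are 0.184211, 0.190789, 0.243421, 0.197368, 0.184211 (working shown to 6 dp, full precision carried).
Each pᵢ ln pᵢ term: 0.184211×(-1.691676)=-0.311625, 0.190789×(-1.656585)=-0.316059, 0.243421×(-1.412963)=-0.343945, 0.197368×(-1.622683)=-0.320266, 0.184211×(-1.691676)=-0.311625.
Sum = -1.603519, so H' = 1.6035.

1.6035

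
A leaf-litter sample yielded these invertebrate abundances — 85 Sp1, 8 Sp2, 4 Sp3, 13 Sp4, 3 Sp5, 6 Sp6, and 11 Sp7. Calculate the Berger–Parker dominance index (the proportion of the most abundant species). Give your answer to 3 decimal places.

Total N = 85+8+4+13+3+6+11 = 130, so the proportions are 0.65385, 0.06154, 0.03077, 0.1, 0.02308, 0.04615, 0.08462 (working shown to 5 dp, full precision carried).
The largest proportion is 0.65385, i.e. d = 0.654 to 3 decimal places.

0.654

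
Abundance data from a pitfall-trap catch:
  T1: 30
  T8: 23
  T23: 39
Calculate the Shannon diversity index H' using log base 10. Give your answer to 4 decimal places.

Total N = 30+23+39 = 92, so the proportions are 0.326087, 0.25, 0.423913 (working shown to 6 dp, full precision carried).
Each pᵢ log₁₀ pᵢ term: 0.326087×(-0.486667)=-0.158696, 0.25×(-0.602060)=-0.150515, 0.423913×(-0.372723)=-0.158002.
Sum = -0.467213, so H' = 0.4672.

0.4672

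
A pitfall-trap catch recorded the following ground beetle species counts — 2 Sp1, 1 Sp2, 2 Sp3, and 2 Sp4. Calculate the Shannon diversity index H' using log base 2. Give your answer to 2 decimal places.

Total N = 2+1+2+2 = 7, so the proportions are 0.2857, 0.1429, 0.2857, 0.2857 (working shown to 4 dp, full precision carried).
Each pᵢ log₂ pᵢ term: 0.2857×(-1.8074)=-0.5164, 0.1429×(-2.8074)=-0.4011, 0.2857×(-1.8074)=-0.5164, 0.2857×(-1.8074)=-0.5164.
Sum = -1.9502, so H' = 1.95.

1.95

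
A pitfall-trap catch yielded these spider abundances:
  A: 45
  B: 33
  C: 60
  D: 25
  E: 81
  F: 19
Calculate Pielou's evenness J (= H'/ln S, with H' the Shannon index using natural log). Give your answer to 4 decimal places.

0.9353

Total N = 45+33+60+25+81+19 = 263, so the proportions are 0.171103, 0.125475, 0.228137, 0.095057, 0.307985, 0.072243 (working shown to 6 dp, full precision carried).
H' = −Σ pᵢ ln pᵢ = −((-0.302080) + (-0.260442) + (-0.337143) + (-0.223696) + (-0.362715) + (-0.189835)) = 1.675911.
With S = 6 species, ln S = 1.791759, so J = 1.675911/1.791759 = 0.935344, i.e. 0.9353 to 4 decimal places.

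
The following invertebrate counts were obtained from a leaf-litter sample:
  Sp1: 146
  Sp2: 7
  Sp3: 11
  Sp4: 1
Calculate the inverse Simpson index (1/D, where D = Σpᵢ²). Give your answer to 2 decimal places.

1.27

Total N = 146+7+11+1 = 165, so the proportions are 0.88485, 0.04242, 0.06667, 0.00606 (working shown to 5 dp, full precision carried).
D = 0.88485² + 0.04242² + 0.06667² + 0.00606² = 0.78296 + 0.00180 + 0.00444 + 0.00004 = 0.78924.
So 1/D = 1.2670, i.e. 1.27 to 2 decimal places.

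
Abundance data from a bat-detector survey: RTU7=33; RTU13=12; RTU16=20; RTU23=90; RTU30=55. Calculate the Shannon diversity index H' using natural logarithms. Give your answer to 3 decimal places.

1.392

Total N = 33+12+20+90+55 = 210, so the proportions are 0.15714, 0.05714, 0.09524, 0.42857, 0.2619 (working shown to 5 dp, full precision carried).
Each pᵢ ln pᵢ term: 0.15714×(-1.85060)=-0.29081, 0.05714×(-2.86220)=-0.16355, 0.09524×(-2.35138)=-0.22394, 0.42857×(-0.84730)=-0.36313, 0.2619×(-1.33977)=-0.35089.
Sum = -1.39232, so H' = 1.392.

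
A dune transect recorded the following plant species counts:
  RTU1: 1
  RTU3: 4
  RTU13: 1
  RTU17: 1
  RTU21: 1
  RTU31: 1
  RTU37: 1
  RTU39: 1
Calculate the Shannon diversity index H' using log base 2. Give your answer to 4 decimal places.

2.7322

Total N = 1+4+1+1+1+1+1+1 = 11, so the proportions are 0.090909, 0.363636, 0.090909, 0.090909, 0.090909, 0.090909, 0.090909, 0.090909 (working shown to 6 dp, full precision carried).
Each pᵢ log₂ pᵢ term: 0.090909×(-3.459432)=-0.314494, 0.363636×(-1.459432)=-0.530702, 0.090909×(-3.459432)=-0.314494, 0.090909×(-3.459432)=-0.314494, 0.090909×(-3.459432)=-0.314494, 0.090909×(-3.459432)=-0.314494, 0.090909×(-3.459432)=-0.314494, 0.090909×(-3.459432)=-0.314494.
Sum = -2.732159, so H' = 2.7322.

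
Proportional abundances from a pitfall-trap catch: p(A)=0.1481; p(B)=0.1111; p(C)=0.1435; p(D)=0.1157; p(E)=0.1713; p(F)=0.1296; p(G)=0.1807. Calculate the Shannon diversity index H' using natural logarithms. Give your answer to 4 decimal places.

1.9313

Each pᵢ ln pᵢ term (working shown to 6 dp, full precision carried): 0.1481×(-1.909868)=-0.282851, 0.1111×(-2.197325)=-0.244123, 0.1435×(-1.941420)=-0.278594, 0.1157×(-2.156755)=-0.249537, 0.1713×(-1.764339)=-0.302231, 0.1296×(-2.043302)=-0.264812, 0.1807×(-1.710917)=-0.309163.
Sum = -1.931310, so H' = 1.9313.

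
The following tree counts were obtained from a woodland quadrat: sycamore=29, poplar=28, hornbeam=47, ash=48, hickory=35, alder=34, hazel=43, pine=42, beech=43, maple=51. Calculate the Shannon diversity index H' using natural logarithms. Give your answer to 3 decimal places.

2.284

Total N = 29+28+47+48+35+34+43+42+43+51 = 400, so the proportions are 0.0725, 0.07, 0.1175, 0.12, 0.0875, 0.085, 0.1075, 0.105, 0.1075, 0.1275 (working shown to 5 dp, full precision carried).
Each pᵢ ln pᵢ term: 0.0725×(-2.62417)=-0.19025, 0.07×(-2.65926)=-0.18615, 0.1175×(-2.14132)=-0.25160, 0.12×(-2.12026)=-0.25443, 0.0875×(-2.43612)=-0.21316, 0.085×(-2.46510)=-0.20953, 0.1075×(-2.23026)=-0.23975, 0.105×(-2.25379)=-0.23665, 0.1075×(-2.23026)=-0.23975, 0.1275×(-2.05964)=-0.26260.
Sum = -2.28389, so H' = 2.284.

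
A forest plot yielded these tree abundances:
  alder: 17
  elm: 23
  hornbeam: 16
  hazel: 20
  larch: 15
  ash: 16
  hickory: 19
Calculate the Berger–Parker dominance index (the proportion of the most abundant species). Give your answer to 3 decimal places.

0.183

Total N = 17+23+16+20+15+16+19 = 126, so the proportions are 0.13492, 0.18254, 0.12698, 0.15873, 0.11905, 0.12698, 0.15079 (working shown to 5 dp, full precision carried).
The largest proportion is 0.18254, i.e. d = 0.183 to 3 decimal places.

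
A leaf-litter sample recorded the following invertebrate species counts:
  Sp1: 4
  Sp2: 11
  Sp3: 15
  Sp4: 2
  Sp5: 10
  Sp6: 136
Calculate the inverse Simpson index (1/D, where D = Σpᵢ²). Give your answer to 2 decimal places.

1.67

Total N = 4+11+15+2+10+136 = 178, so the proportions are 0.02247, 0.0618, 0.08427, 0.01124, 0.05618, 0.76404 (working shown to 5 dp, full precision carried).
D = 0.02247² + 0.0618² + 0.08427² + 0.01124² + 0.05618² + 0.76404² = 0.00050 + 0.00382 + 0.00710 + 0.00013 + 0.00316 + 0.58376 = 0.59847.
So 1/D = 1.6709, i.e. 1.67 to 2 decimal places.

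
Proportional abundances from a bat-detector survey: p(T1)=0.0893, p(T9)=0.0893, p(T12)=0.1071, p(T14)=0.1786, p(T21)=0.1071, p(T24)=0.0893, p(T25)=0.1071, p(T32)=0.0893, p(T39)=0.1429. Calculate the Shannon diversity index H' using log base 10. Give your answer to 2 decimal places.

0.94

Each pᵢ log₁₀ pᵢ term (working shown to 4 dp, full precision carried): 0.0893×(-1.0491)=-0.0937, 0.0893×(-1.0491)=-0.0937, 0.1071×(-0.9702)=-0.1039, 0.1786×(-0.7481)=-0.1336, 0.1071×(-0.9702)=-0.1039, 0.0893×(-1.0491)=-0.0937, 0.1071×(-0.9702)=-0.1039, 0.0893×(-1.0491)=-0.0937, 0.1429×(-0.8450)=-0.1207.
Sum = -0.9408, so H' = 0.94.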